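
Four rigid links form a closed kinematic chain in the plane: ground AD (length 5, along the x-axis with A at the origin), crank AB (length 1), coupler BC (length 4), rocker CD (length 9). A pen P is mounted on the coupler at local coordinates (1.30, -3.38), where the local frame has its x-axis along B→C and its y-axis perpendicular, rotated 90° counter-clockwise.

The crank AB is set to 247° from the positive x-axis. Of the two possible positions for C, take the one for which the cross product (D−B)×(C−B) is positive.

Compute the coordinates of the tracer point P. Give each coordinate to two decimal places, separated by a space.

A=(0,0), D=(5.00,0)
B = A + 1.00·(cos247°, sin247°) = (-0.3907, -0.9205)
|BD| = 5.4688
circle(B,4.00) ∩ circle(D,9.00): a=-3.2085, h=2.3887
  candidates: C₊=(-3.9555,0.8940) cross=13.063; C₋=(-3.1514,-3.8151) cross=-13.063
  mode + wants cross > 0 → take C=(-3.9555,0.8940) (cross=13.063)
ex = (C−B)/|BC| = (-0.8912,0.4536); ey = (-0.4536,-0.8912)
P = B + 1.30·ex + -3.38·ey = (-0.0160,2.6814)

-0.02 2.68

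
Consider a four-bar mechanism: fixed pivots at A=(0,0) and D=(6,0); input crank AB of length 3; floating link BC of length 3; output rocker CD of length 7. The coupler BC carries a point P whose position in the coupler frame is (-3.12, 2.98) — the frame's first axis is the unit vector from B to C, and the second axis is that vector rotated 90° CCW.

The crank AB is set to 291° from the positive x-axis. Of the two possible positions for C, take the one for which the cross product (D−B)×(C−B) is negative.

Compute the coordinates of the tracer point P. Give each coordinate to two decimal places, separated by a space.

A=(0,0), D=(6.00,0)
B = A + 3.00·(cos291°, sin291°) = (1.0751, -2.8007)
|BD| = 5.6656
circle(B,3.00) ∩ circle(D,7.00): a=-0.6973, h=2.9178
  candidates: C₊=(-0.9735,-0.6091) cross=16.531; C₋=(1.9114,-5.6818) cross=-16.531
  mode - wants cross < 0 → take C=(1.9114,-5.6818) (cross=-16.531)
ex = (C−B)/|BC| = (0.2788,-0.9604); ey = (0.9604,0.2788)
P = B + -3.12·ex + 2.98·ey = (3.0673,1.0263)

3.07 1.03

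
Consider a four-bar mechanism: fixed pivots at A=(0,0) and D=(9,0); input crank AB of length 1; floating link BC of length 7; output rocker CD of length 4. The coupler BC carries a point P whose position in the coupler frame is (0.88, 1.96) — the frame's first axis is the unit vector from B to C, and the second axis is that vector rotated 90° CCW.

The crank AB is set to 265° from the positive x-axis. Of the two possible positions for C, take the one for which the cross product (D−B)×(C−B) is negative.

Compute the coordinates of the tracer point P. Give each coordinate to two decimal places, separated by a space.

1.36 0.59

A=(0,0), D=(9.00,0)
B = A + 1.00·(cos265°, sin265°) = (-0.0872, -0.9962)
|BD| = 9.1416
circle(B,7.00) ∩ circle(D,4.00): a=6.3757, h=2.8896
  candidates: C₊=(5.9357,2.5710) cross=26.416; C₋=(6.5655,-3.1738) cross=-26.416
  mode - wants cross < 0 → take C=(6.5655,-3.1738) (cross=-26.416)
ex = (C−B)/|BC| = (0.9504,-0.3111); ey = (0.3111,0.9504)
P = B + 0.88·ex + 1.96·ey = (1.3589,0.5928)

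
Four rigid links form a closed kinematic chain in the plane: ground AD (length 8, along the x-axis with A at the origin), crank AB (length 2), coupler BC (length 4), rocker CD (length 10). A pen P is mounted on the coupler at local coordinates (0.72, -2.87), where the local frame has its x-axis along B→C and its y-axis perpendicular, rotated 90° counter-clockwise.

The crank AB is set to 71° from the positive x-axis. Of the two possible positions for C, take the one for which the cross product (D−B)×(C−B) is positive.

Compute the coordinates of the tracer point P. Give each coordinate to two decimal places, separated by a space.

3.32 3.16

A=(0,0), D=(8.00,0)
B = A + 2.00·(cos71°, sin71°) = (0.6511, 1.8910)
|BD| = 7.5883
circle(B,4.00) ∩ circle(D,10.00): a=-1.7407, h=3.6014
  candidates: C₊=(-0.1372,5.8126) cross=27.328; C₋=(-1.9322,-1.1629) cross=-27.328
  mode + wants cross > 0 → take C=(-0.1372,5.8126) (cross=27.328)
ex = (C−B)/|BC| = (-0.1971,0.9804); ey = (-0.9804,-0.1971)
P = B + 0.72·ex + -2.87·ey = (3.3229,3.1625)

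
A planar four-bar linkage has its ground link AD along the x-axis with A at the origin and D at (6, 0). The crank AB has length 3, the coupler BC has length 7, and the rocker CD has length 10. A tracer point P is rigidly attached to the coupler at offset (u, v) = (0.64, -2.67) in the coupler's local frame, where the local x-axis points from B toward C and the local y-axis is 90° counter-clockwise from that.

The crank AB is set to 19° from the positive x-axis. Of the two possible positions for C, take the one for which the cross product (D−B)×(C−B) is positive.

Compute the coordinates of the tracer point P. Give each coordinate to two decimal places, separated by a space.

4.37 3.25

A=(0,0), D=(6.00,0)
B = A + 3.00·(cos19°, sin19°) = (2.8366, 0.9767)
|BD| = 3.3108
circle(B,7.00) ∩ circle(D,10.00): a=-6.0467, h=3.5267
  candidates: C₊=(-1.9006,6.1302) cross=11.676; C₋=(-3.9814,-0.6092) cross=-11.676
  mode + wants cross > 0 → take C=(-1.9006,6.1302) (cross=11.676)
ex = (C−B)/|BC| = (-0.6767,0.7362); ey = (-0.7362,-0.6767)
P = B + 0.64·ex + -2.67·ey = (4.3691,3.2548)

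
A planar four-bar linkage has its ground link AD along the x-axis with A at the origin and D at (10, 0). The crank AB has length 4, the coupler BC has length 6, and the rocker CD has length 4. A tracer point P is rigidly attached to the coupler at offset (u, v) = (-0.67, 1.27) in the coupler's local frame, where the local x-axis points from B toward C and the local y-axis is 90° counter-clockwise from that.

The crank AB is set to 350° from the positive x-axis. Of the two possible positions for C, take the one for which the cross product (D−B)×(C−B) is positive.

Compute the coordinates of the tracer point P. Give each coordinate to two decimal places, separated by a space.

2.57 -0.27

A=(0,0), D=(10.00,0)
B = A + 4.00·(cos350°, sin350°) = (3.9392, -0.6946)
|BD| = 6.1004
circle(B,6.00) ∩ circle(D,4.00): a=4.6894, h=3.7429
  candidates: C₊=(8.1720,3.5579) cross=22.833; C₋=(9.0243,-3.8792) cross=-22.833
  mode + wants cross > 0 → take C=(8.1720,3.5579) (cross=22.833)
ex = (C−B)/|BC| = (0.7055,0.7087); ey = (-0.7087,0.7055)
P = B + -0.67·ex + 1.27·ey = (2.5665,-0.2735)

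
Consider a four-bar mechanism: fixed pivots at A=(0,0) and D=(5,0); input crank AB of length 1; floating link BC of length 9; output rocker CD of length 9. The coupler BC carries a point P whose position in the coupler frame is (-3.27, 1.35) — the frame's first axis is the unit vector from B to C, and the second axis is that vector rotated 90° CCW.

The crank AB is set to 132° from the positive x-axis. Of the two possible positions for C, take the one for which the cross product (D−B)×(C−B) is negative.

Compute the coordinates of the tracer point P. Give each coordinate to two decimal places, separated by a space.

A=(0,0), D=(5.00,0)
B = A + 1.00·(cos132°, sin132°) = (-0.6691, 0.7431)
|BD| = 5.7176
circle(B,9.00) ∩ circle(D,9.00): a=2.8588, h=8.5339
  candidates: C₊=(3.2746,8.8331) cross=48.794; C₋=(1.0562,-8.0899) cross=-48.794
  mode - wants cross < 0 → take C=(1.0562,-8.0899) (cross=-48.794)
ex = (C−B)/|BC| = (0.1917,-0.9815); ey = (0.9815,0.1917)
P = B + -3.27·ex + 1.35·ey = (0.0289,4.2113)

0.03 4.21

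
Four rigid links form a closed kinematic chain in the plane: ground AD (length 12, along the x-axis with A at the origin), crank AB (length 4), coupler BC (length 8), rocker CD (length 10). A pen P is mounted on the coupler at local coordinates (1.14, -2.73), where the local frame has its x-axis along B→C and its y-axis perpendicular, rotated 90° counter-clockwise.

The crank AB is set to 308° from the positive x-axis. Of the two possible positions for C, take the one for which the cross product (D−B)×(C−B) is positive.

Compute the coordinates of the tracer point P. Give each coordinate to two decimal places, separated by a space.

5.29 -2.28

A=(0,0), D=(12.00,0)
B = A + 4.00·(cos308°, sin308°) = (2.4626, -3.1520)
|BD| = 10.0447
circle(B,8.00) ∩ circle(D,10.00): a=3.2304, h=7.3188
  candidates: C₊=(3.2332,4.8108) cross=73.515; C₋=(7.8265,-9.0875) cross=-73.515
  mode + wants cross > 0 → take C=(3.2332,4.8108) (cross=73.515)
ex = (C−B)/|BC| = (0.0963,0.9954); ey = (-0.9954,0.0963)
P = B + 1.14·ex + -2.73·ey = (5.2898,-2.2803)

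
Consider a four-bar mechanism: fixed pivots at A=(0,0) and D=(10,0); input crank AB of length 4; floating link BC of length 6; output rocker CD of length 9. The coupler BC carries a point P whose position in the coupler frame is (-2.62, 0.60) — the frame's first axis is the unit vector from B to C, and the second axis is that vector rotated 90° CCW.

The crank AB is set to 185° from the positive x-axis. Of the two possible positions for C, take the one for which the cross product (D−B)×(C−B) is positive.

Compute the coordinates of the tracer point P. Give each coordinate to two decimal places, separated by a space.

A=(0,0), D=(10.00,0)
B = A + 4.00·(cos185°, sin185°) = (-3.9848, -0.3486)
|BD| = 13.9891
circle(B,6.00) ∩ circle(D,9.00): a=5.3862, h=2.6437
  candidates: C₊=(1.3338,2.4285) cross=36.983; C₋=(1.4656,-2.8573) cross=-36.983
  mode + wants cross > 0 → take C=(1.3338,2.4285) (cross=36.983)
ex = (C−B)/|BC| = (0.8864,0.4629); ey = (-0.4629,0.8864)
P = B + -2.62·ex + 0.60·ey = (-6.5850,-1.0294)

-6.58 -1.03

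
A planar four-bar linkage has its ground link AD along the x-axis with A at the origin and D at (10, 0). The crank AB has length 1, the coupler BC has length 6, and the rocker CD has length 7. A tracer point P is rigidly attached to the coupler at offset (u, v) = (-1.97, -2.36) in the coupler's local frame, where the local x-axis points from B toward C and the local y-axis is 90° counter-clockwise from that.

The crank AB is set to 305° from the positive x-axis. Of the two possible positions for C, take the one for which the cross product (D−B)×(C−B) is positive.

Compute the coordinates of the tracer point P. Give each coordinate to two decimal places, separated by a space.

A=(0,0), D=(10.00,0)
B = A + 1.00·(cos305°, sin305°) = (0.5736, -0.8192)
|BD| = 9.4619
circle(B,6.00) ∩ circle(D,7.00): a=4.0440, h=4.4324
  candidates: C₊=(4.2187,3.9467) cross=41.939; C₋=(4.9861,-4.8848) cross=-41.939
  mode + wants cross > 0 → take C=(4.2187,3.9467) (cross=41.939)
ex = (C−B)/|BC| = (0.6075,0.7943); ey = (-0.7943,0.6075)
P = B + -1.97·ex + -2.36·ey = (1.2513,-3.8177)

1.25 -3.82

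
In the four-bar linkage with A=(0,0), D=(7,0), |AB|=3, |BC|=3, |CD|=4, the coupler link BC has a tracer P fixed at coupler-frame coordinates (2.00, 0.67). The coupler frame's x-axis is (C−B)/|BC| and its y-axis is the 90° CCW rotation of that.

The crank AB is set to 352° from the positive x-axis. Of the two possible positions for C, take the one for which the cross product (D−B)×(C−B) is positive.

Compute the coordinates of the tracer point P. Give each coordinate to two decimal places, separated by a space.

2.91 1.69

A=(0,0), D=(7.00,0)
B = A + 3.00·(cos352°, sin352°) = (2.9708, -0.4175)
|BD| = 4.0508
circle(B,3.00) ∩ circle(D,4.00): a=1.1614, h=2.7661
  candidates: C₊=(3.8409,2.4535) cross=11.205; C₋=(4.4111,-3.0492) cross=-11.205
  mode + wants cross > 0 → take C=(3.8409,2.4535) (cross=11.205)
ex = (C−B)/|BC| = (0.2900,0.9570); ey = (-0.9570,0.2900)
P = B + 2.00·ex + 0.67·ey = (2.9096,1.6908)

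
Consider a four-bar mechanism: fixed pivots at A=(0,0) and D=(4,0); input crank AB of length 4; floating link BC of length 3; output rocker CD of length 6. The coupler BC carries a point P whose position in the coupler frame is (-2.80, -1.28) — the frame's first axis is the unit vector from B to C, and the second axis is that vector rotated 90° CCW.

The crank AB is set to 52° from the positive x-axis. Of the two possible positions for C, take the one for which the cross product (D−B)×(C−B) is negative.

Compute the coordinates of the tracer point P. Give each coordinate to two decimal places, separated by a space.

5.52 3.49

A=(0,0), D=(4.00,0)
B = A + 4.00·(cos52°, sin52°) = (2.4626, 3.1520)
|BD| = 3.5070
circle(B,3.00) ∩ circle(D,6.00): a=-2.0960, h=2.1463
  candidates: C₊=(3.4729,5.9768) cross=7.527; C₋=(-0.3853,4.0950) cross=-7.527
  mode - wants cross < 0 → take C=(-0.3853,4.0950) (cross=-7.527)
ex = (C−B)/|BC| = (-0.9493,0.3143); ey = (-0.3143,-0.9493)
P = B + -2.80·ex + -1.28·ey = (5.5231,3.4871)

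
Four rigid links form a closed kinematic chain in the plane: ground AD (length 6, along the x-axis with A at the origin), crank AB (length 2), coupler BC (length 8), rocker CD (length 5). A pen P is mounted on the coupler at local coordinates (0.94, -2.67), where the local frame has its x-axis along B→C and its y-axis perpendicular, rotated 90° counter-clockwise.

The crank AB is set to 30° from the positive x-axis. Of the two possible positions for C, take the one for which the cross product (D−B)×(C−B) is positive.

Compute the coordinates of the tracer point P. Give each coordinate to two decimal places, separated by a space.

A=(0,0), D=(6.00,0)
B = A + 2.00·(cos30°, sin30°) = (1.7321, 1.0000)
|BD| = 4.3835
circle(B,8.00) ∩ circle(D,5.00): a=6.6402, h=4.4618
  candidates: C₊=(9.2150,3.8293) cross=19.558; C₋=(7.1793,-4.8589) cross=-19.558
  mode + wants cross > 0 → take C=(9.2150,3.8293) (cross=19.558)
ex = (C−B)/|BC| = (0.9354,0.3537); ey = (-0.3537,0.9354)
P = B + 0.94·ex + -2.67·ey = (3.5556,-1.1650)

3.56 -1.17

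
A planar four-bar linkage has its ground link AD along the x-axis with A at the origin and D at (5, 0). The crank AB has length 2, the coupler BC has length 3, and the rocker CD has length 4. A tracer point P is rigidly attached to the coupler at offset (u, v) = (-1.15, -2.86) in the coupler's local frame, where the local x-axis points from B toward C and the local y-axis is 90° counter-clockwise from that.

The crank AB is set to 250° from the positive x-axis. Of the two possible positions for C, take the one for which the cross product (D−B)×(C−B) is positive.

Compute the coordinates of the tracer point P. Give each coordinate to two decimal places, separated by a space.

A=(0,0), D=(5.00,0)
B = A + 2.00·(cos250°, sin250°) = (-0.6840, -1.8794)
|BD| = 5.9867
circle(B,3.00) ∩ circle(D,4.00): a=2.4087, h=1.7883
  candidates: C₊=(1.0415,0.5747) cross=10.706; C₋=(2.1643,-2.8211) cross=-10.706
  mode + wants cross > 0 → take C=(1.0415,0.5747) (cross=10.706)
ex = (C−B)/|BC| = (0.5752,0.8180); ey = (-0.8180,0.5752)
P = B + -1.15·ex + -2.86·ey = (0.9941,-4.4651)

0.99 -4.47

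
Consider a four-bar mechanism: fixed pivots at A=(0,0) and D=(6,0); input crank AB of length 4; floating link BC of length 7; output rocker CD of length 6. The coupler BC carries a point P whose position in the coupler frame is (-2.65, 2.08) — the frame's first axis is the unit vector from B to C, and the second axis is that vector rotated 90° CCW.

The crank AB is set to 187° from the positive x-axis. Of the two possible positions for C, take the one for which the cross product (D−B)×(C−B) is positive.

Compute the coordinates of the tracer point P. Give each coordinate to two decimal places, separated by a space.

A=(0,0), D=(6.00,0)
B = A + 4.00·(cos187°, sin187°) = (-3.9702, -0.4875)
|BD| = 9.9821
circle(B,7.00) ∩ circle(D,6.00): a=5.6422, h=4.1431
  candidates: C₊=(1.4630,3.9262) cross=41.357; C₋=(1.8676,-4.3501) cross=-41.357
  mode + wants cross > 0 → take C=(1.4630,3.9262) (cross=41.357)
ex = (C−B)/|BC| = (0.7762,0.6305); ey = (-0.6305,0.7762)
P = B + -2.65·ex + 2.08·ey = (-7.3385,-0.5440)

-7.34 -0.54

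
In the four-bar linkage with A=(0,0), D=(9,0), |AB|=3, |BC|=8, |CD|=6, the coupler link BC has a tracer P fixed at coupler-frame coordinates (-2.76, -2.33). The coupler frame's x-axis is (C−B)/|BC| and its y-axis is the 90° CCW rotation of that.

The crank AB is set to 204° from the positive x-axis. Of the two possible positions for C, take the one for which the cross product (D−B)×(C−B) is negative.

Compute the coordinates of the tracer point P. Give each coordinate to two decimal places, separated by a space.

A=(0,0), D=(9.00,0)
B = A + 3.00·(cos204°, sin204°) = (-2.7406, -1.2202)
|BD| = 11.8039
circle(B,8.00) ∩ circle(D,6.00): a=7.0880, h=3.7095
  candidates: C₊=(3.9259,3.2021) cross=43.787; C₋=(4.6928,-4.1771) cross=-43.787
  mode - wants cross < 0 → take C=(4.6928,-4.1771) (cross=-43.787)
ex = (C−B)/|BC| = (0.9292,-0.3696); ey = (0.3696,0.9292)
P = B + -2.76·ex + -2.33·ey = (-6.1664,-2.3651)

-6.17 -2.37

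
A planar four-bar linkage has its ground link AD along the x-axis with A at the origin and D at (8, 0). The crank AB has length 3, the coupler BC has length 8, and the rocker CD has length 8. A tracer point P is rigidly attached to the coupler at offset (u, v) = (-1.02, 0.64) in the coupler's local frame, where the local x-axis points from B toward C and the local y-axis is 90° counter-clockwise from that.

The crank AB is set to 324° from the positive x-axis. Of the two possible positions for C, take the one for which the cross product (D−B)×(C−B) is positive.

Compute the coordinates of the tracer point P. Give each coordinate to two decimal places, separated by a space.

A=(0,0), D=(8.00,0)
B = A + 3.00·(cos324°, sin324°) = (2.4271, -1.7634)
|BD| = 5.8453
circle(B,8.00) ∩ circle(D,8.00): a=2.9226, h=7.4470
  candidates: C₊=(2.9670,6.2184) cross=43.530; C₋=(7.4601,-7.9818) cross=-43.530
  mode + wants cross > 0 → take C=(2.9670,6.2184) (cross=43.530)
ex = (C−B)/|BC| = (0.0675,0.9977); ey = (-0.9977,0.0675)
P = B + -1.02·ex + 0.64·ey = (1.7197,-2.7378)

1.72 -2.74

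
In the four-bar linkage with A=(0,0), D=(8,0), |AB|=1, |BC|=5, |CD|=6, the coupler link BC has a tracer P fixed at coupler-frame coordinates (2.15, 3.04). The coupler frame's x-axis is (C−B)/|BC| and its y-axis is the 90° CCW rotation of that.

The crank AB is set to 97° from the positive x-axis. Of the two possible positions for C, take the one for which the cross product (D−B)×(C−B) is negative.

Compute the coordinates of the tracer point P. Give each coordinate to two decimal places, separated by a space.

3.60 1.05

A=(0,0), D=(8.00,0)
B = A + 1.00·(cos97°, sin97°) = (-0.1219, 0.9925)
|BD| = 8.1823
circle(B,5.00) ∩ circle(D,6.00): a=3.4190, h=3.6484
  candidates: C₊=(3.7144,4.1993) cross=29.852; C₋=(2.8293,-3.0436) cross=-29.852
  mode - wants cross < 0 → take C=(2.8293,-3.0436) (cross=-29.852)
ex = (C−B)/|BC| = (0.5902,-0.8072); ey = (0.8072,0.5902)
P = B + 2.15·ex + 3.04·ey = (3.6011,1.0513)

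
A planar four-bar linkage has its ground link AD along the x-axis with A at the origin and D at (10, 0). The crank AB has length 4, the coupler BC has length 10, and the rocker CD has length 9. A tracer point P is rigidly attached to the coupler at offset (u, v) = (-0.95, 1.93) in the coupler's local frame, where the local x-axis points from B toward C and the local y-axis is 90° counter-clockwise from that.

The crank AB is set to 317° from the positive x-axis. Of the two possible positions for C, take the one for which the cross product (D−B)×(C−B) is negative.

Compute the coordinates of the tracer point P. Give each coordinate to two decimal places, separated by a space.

3.39 -0.63

A=(0,0), D=(10.00,0)
B = A + 4.00·(cos317°, sin317°) = (2.9254, -2.7280)
|BD| = 7.5823
circle(B,10.00) ∩ circle(D,9.00): a=5.0441, h=8.6347
  candidates: C₊=(4.5251,7.1432) cross=65.471; C₋=(10.7383,-8.9697) cross=-65.471
  mode - wants cross < 0 → take C=(10.7383,-8.9697) (cross=-65.471)
ex = (C−B)/|BC| = (0.7813,-0.6242); ey = (0.6242,0.7813)
P = B + -0.95·ex + 1.93·ey = (3.3878,-0.6271)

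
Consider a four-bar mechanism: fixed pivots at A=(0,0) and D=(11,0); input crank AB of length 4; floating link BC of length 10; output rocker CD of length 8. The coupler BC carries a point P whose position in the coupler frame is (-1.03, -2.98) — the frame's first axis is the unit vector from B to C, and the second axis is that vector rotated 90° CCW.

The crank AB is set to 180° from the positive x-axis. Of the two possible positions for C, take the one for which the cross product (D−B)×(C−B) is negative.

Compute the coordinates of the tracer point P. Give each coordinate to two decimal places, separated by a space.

-6.37 -2.08

A=(0,0), D=(11.00,0)
B = A + 4.00·(cos180°, sin180°) = (-4.0000, 0.0000)
|BD| = 15.0000
circle(B,10.00) ∩ circle(D,8.00): a=8.7000, h=4.9305
  candidates: C₊=(4.7000,4.9305) cross=73.958; C₋=(4.7000,-4.9305) cross=-73.958
  mode - wants cross < 0 → take C=(4.7000,-4.9305) (cross=-73.958)
ex = (C−B)/|BC| = (0.8700,-0.4931); ey = (0.4931,0.8700)
P = B + -1.03·ex + -2.98·ey = (-6.3654,-2.0848)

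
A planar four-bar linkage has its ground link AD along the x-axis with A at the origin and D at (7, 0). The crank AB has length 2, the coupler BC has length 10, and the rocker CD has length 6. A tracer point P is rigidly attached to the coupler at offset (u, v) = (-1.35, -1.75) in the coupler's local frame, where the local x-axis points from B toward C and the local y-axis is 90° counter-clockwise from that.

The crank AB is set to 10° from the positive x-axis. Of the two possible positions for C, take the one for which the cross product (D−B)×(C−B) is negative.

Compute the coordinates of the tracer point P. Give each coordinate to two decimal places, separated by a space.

-0.10 -0.44

A=(0,0), D=(7.00,0)
B = A + 2.00·(cos10°, sin10°) = (1.9696, 0.3473)
|BD| = 5.0424
circle(B,10.00) ∩ circle(D,6.00): a=8.8674, h=4.6227
  candidates: C₊=(11.1344,4.3482) cross=23.309; C₋=(10.4976,-4.8751) cross=-23.309
  mode - wants cross < 0 → take C=(10.4976,-4.8751) (cross=-23.309)
ex = (C−B)/|BC| = (0.8528,-0.5222); ey = (0.5222,0.8528)
P = B + -1.35·ex + -1.75·ey = (-0.0956,-0.4401)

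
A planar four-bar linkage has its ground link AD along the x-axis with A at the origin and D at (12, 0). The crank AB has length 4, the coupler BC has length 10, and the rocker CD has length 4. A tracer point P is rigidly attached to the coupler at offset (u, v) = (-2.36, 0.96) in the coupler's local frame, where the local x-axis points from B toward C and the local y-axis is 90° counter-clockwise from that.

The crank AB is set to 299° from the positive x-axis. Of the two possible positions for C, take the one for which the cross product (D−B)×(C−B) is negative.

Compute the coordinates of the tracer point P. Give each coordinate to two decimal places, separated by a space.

A=(0,0), D=(12.00,0)
B = A + 4.00·(cos299°, sin299°) = (1.9392, -3.4985)
|BD| = 10.6517
circle(B,10.00) ∩ circle(D,4.00): a=9.2689, h=3.7534
  candidates: C₊=(9.4611,3.0910) cross=39.980; C₋=(11.9267,-3.9993) cross=-39.980
  mode - wants cross < 0 → take C=(11.9267,-3.9993) (cross=-39.980)
ex = (C−B)/|BC| = (0.9987,-0.0501); ey = (0.0501,0.9987)
P = B + -2.36·ex + 0.96·ey = (-0.3697,-2.4215)

-0.37 -2.42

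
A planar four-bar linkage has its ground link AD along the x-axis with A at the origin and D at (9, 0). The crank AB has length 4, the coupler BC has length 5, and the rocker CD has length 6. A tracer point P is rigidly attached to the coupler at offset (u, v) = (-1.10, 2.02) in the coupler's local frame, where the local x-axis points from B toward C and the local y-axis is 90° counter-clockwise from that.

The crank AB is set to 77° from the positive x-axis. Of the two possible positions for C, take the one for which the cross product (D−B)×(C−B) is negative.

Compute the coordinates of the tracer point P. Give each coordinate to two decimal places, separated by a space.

A=(0,0), D=(9.00,0)
B = A + 4.00·(cos77°, sin77°) = (0.8998, 3.8975)
|BD| = 8.9891
circle(B,5.00) ∩ circle(D,6.00): a=3.8827, h=3.1504
  candidates: C₊=(5.7645,5.0529) cross=28.319; C₋=(3.0326,-0.6248) cross=-28.319
  mode - wants cross < 0 → take C=(3.0326,-0.6248) (cross=-28.319)
ex = (C−B)/|BC| = (0.4266,-0.9045); ey = (0.9045,0.4266)
P = B + -1.10·ex + 2.02·ey = (2.2576,5.7540)

2.26 5.75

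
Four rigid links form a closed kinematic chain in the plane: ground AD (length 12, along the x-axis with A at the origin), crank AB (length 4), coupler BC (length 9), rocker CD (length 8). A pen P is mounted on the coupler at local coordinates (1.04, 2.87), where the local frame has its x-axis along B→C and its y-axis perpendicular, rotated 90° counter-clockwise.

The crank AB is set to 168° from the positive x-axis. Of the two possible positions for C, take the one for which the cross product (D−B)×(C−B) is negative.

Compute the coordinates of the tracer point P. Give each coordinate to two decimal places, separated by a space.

A=(0,0), D=(12.00,0)
B = A + 4.00·(cos168°, sin168°) = (-3.9126, 0.8316)
|BD| = 15.9343
circle(B,9.00) ∩ circle(D,8.00): a=8.5006, h=2.9563
  candidates: C₊=(4.7307,3.3403) cross=47.107; C₋=(4.4221,-2.5643) cross=-47.107
  mode - wants cross < 0 → take C=(4.4221,-2.5643) (cross=-47.107)
ex = (C−B)/|BC| = (0.9261,-0.3773); ey = (0.3773,0.9261)
P = B + 1.04·ex + 2.87·ey = (-1.8665,3.0971)

-1.87 3.10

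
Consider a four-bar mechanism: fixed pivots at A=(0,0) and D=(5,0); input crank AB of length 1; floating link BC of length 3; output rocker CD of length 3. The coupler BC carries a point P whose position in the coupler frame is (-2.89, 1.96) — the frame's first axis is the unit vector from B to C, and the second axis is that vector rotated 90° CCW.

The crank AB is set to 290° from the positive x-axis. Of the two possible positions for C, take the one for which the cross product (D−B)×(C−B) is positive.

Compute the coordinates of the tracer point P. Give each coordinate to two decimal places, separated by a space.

-3.03 -1.84

A=(0,0), D=(5.00,0)
B = A + 1.00·(cos290°, sin290°) = (0.3420, -0.9397)
|BD| = 4.7518
circle(B,3.00) ∩ circle(D,3.00): a=2.3759, h=1.8317
  candidates: C₊=(2.3088,1.3257) cross=8.704; C₋=(3.0332,-2.2654) cross=-8.704
  mode + wants cross > 0 → take C=(2.3088,1.3257) (cross=8.704)
ex = (C−B)/|BC| = (0.6556,0.7551); ey = (-0.7551,0.6556)
P = B + -2.89·ex + 1.96·ey = (-3.0327,-1.8370)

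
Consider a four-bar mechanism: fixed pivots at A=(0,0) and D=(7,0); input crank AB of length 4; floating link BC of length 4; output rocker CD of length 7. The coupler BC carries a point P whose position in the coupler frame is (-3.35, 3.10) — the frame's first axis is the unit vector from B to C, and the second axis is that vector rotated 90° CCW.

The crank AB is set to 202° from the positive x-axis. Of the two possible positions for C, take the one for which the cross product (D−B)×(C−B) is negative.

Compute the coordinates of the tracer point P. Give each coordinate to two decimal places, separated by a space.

-6.71 1.94

A=(0,0), D=(7.00,0)
B = A + 4.00·(cos202°, sin202°) = (-3.7087, -1.4984)
|BD| = 10.8131
circle(B,4.00) ∩ circle(D,7.00): a=3.8806, h=0.9700
  candidates: C₊=(-0.0000,-0.0000) cross=10.489; C₋=(0.2688,-1.9213) cross=-10.489
  mode - wants cross < 0 → take C=(0.2688,-1.9213) (cross=-10.489)
ex = (C−B)/|BC| = (0.9944,-0.1057); ey = (0.1057,0.9944)
P = B + -3.35·ex + 3.10·ey = (-6.7122,1.9384)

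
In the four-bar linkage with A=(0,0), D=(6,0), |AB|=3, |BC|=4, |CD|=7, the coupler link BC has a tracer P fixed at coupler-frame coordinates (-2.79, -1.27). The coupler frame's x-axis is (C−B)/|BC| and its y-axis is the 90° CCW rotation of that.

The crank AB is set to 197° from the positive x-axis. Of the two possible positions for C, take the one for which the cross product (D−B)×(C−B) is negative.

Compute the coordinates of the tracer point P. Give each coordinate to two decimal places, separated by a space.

A=(0,0), D=(6.00,0)
B = A + 3.00·(cos197°, sin197°) = (-2.8689, -0.8771)
|BD| = 8.9122
circle(B,4.00) ∩ circle(D,7.00): a=2.6047, h=3.0357
  candidates: C₊=(-0.5756,2.4002) cross=27.055; C₋=(0.0219,-3.6417) cross=-27.055
  mode - wants cross < 0 → take C=(0.0219,-3.6417) (cross=-27.055)
ex = (C−B)/|BC| = (0.7227,-0.6912); ey = (0.6912,0.7227)
P = B + -2.79·ex + -1.27·ey = (-5.7630,0.1334)

-5.76 0.13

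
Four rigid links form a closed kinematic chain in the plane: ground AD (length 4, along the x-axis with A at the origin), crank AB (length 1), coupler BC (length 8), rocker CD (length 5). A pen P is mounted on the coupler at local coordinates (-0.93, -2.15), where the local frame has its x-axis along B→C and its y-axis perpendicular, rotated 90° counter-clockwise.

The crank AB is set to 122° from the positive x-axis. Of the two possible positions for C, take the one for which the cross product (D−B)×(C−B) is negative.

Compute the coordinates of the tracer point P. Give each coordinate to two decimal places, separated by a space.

-2.72 0.02

A=(0,0), D=(4.00,0)
B = A + 1.00·(cos122°, sin122°) = (-0.5299, 0.8480)
|BD| = 4.6086
circle(B,8.00) ∩ circle(D,5.00): a=6.5355, h=4.6138
  candidates: C₊=(6.7430,4.1804) cross=21.263; C₋=(5.0450,-4.8896) cross=-21.263
  mode - wants cross < 0 → take C=(5.0450,-4.8896) (cross=-21.263)
ex = (C−B)/|BC| = (0.6969,-0.7172); ey = (0.7172,0.6969)
P = B + -0.93·ex + -2.15·ey = (-2.7200,0.0168)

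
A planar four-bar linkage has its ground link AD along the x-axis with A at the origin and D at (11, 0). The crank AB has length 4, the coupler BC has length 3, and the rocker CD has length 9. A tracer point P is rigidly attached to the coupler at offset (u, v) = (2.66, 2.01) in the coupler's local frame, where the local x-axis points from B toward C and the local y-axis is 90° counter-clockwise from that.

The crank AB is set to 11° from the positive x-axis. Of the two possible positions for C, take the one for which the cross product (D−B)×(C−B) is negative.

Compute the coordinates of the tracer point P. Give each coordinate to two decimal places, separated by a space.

3.98 -2.57

A=(0,0), D=(11.00,0)
B = A + 4.00·(cos11°, sin11°) = (3.9265, 0.7632)
|BD| = 7.1145
circle(B,3.00) ∩ circle(D,9.00): a=-1.5028, h=2.5965
  candidates: C₊=(2.7109,3.5059) cross=18.473; C₋=(2.1539,-1.6570) cross=-18.473
  mode - wants cross < 0 → take C=(2.1539,-1.6570) (cross=-18.473)
ex = (C−B)/|BC| = (-0.5909,-0.8068); ey = (0.8068,-0.5909)
P = B + 2.66·ex + 2.01·ey = (3.9763,-2.5704)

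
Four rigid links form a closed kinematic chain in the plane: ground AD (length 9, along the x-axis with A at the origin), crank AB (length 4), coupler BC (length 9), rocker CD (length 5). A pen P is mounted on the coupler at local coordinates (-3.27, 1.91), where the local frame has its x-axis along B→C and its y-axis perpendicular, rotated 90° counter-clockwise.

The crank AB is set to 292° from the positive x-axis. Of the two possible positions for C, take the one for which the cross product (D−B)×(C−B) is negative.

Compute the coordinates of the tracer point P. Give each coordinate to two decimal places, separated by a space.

-1.52 -1.42

A=(0,0), D=(9.00,0)
B = A + 4.00·(cos292°, sin292°) = (1.4984, -3.7087)
|BD| = 8.3683
circle(B,9.00) ∩ circle(D,5.00): a=7.5301, h=4.9292
  candidates: C₊=(6.0640,4.0472) cross=41.249; C₋=(10.4332,-4.7902) cross=-41.249
  mode - wants cross < 0 → take C=(10.4332,-4.7902) (cross=-41.249)
ex = (C−B)/|BC| = (0.9928,-0.1202); ey = (0.1202,0.9928)
P = B + -3.27·ex + 1.91·ey = (-1.5184,-1.4196)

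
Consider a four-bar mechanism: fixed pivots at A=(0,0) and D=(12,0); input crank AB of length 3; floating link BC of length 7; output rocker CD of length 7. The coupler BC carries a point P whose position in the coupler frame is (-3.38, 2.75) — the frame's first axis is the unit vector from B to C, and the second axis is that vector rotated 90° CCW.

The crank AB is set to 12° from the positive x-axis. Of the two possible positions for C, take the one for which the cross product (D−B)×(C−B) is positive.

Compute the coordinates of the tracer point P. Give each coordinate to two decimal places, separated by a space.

-1.40 0.13

A=(0,0), D=(12.00,0)
B = A + 3.00·(cos12°, sin12°) = (2.9344, 0.6237)
|BD| = 9.0870
circle(B,7.00) ∩ circle(D,7.00): a=4.5435, h=5.3251
  candidates: C₊=(7.8327,5.6244) cross=48.389; C₋=(7.1017,-5.0007) cross=-48.389
  mode + wants cross > 0 → take C=(7.8327,5.6244) (cross=48.389)
ex = (C−B)/|BC| = (0.6998,0.7144); ey = (-0.7144,0.6998)
P = B + -3.38·ex + 2.75·ey = (-1.3953,0.1335)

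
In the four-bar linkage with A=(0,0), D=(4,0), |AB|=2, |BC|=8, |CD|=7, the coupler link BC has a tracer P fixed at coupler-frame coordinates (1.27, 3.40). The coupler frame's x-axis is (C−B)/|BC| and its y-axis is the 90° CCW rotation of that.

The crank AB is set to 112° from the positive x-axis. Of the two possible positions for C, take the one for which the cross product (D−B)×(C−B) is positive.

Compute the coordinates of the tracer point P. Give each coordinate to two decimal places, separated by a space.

-1.87 5.31

A=(0,0), D=(4.00,0)
B = A + 2.00·(cos112°, sin112°) = (-0.7492, 1.8544)
|BD| = 5.0984
circle(B,8.00) ∩ circle(D,7.00): a=4.0203, h=6.9165
  candidates: C₊=(5.5113,6.8349) cross=35.263; C₋=(0.4801,-6.0506) cross=-35.263
  mode + wants cross > 0 → take C=(5.5113,6.8349) (cross=35.263)
ex = (C−B)/|BC| = (0.7826,0.6226); ey = (-0.6226,0.7826)
P = B + 1.27·ex + 3.40·ey = (-1.8721,5.3058)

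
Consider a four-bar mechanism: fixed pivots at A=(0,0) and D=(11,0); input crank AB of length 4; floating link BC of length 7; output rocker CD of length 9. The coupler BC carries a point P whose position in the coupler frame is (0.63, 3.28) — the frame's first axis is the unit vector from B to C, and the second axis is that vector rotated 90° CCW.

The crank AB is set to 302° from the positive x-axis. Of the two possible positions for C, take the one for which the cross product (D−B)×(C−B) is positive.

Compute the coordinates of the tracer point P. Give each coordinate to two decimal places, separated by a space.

-1.09 -2.47

A=(0,0), D=(11.00,0)
B = A + 4.00·(cos302°, sin302°) = (2.1197, -3.3922)
|BD| = 9.5062
circle(B,7.00) ∩ circle(D,9.00): a=3.0700, h=6.2909
  candidates: C₊=(2.7427,3.5800) cross=59.802; C₋=(7.2324,-8.1734) cross=-59.802
  mode + wants cross > 0 → take C=(2.7427,3.5800) (cross=59.802)
ex = (C−B)/|BC| = (0.0890,0.9960); ey = (-0.9960,0.0890)
P = B + 0.63·ex + 3.28·ey = (-1.0912,-2.4728)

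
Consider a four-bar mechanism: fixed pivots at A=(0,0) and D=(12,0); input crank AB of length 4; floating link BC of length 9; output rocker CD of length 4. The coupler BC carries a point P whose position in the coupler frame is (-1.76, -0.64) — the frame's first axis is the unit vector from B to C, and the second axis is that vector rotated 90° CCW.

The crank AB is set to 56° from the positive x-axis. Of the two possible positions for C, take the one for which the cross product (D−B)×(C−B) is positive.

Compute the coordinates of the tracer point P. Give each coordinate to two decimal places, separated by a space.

A=(0,0), D=(12.00,0)
B = A + 4.00·(cos56°, sin56°) = (2.2368, 3.3162)
|BD| = 10.3110
circle(B,9.00) ∩ circle(D,4.00): a=8.3075, h=3.4620
  candidates: C₊=(11.2163,3.9225) cross=35.697; C₋=(8.9895,-2.6337) cross=-35.697
  mode + wants cross > 0 → take C=(11.2163,3.9225) (cross=35.697)
ex = (C−B)/|BC| = (0.9977,0.0674); ey = (-0.0674,0.9977)
P = B + -1.76·ex + -0.64·ey = (0.5239,2.5590)

0.52 2.56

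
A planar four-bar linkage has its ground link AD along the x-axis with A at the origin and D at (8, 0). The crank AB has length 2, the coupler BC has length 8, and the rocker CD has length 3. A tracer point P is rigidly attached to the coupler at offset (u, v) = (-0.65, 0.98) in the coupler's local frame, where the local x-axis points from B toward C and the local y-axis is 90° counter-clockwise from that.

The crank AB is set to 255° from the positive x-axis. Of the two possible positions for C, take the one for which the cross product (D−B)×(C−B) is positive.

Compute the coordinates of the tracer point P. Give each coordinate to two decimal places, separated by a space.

-1.60 -1.46

A=(0,0), D=(8.00,0)
B = A + 2.00·(cos255°, sin255°) = (-0.5176, -1.9319)
|BD| = 8.7340
circle(B,8.00) ∩ circle(D,3.00): a=7.5156, h=2.7415
  candidates: C₊=(6.2054,2.4041) cross=23.944; C₋=(7.4182,-2.9430) cross=-23.944
  mode + wants cross > 0 → take C=(6.2054,2.4041) (cross=23.944)
ex = (C−B)/|BC| = (0.8404,0.5420); ey = (-0.5420,0.8404)
P = B + -0.65·ex + 0.98·ey = (-1.5950,-1.4606)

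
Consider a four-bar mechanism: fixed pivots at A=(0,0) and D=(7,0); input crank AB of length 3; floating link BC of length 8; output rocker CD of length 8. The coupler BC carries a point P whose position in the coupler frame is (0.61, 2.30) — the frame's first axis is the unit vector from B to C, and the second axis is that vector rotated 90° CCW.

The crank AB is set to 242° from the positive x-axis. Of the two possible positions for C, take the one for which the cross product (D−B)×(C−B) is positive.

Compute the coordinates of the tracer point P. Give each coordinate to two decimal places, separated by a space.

-3.45 -1.43

A=(0,0), D=(7.00,0)
B = A + 3.00·(cos242°, sin242°) = (-1.4084, -2.6488)
|BD| = 8.8158
circle(B,8.00) ∩ circle(D,8.00): a=4.4079, h=6.6761
  candidates: C₊=(0.7898,5.0432) cross=58.855; C₋=(4.8017,-7.6921) cross=-58.855
  mode + wants cross > 0 → take C=(0.7898,5.0432) (cross=58.855)
ex = (C−B)/|BC| = (0.2748,0.9615); ey = (-0.9615,0.2748)
P = B + 0.61·ex + 2.30·ey = (-3.4523,-1.4303)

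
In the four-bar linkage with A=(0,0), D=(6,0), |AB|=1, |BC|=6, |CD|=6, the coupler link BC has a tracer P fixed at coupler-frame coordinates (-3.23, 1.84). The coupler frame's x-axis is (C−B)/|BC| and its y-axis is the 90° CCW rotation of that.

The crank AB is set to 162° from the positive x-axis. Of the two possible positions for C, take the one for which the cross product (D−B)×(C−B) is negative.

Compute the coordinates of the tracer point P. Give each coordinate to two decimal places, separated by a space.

A=(0,0), D=(6.00,0)
B = A + 1.00·(cos162°, sin162°) = (-0.9511, 0.3090)
|BD| = 6.9579
circle(B,6.00) ∩ circle(D,6.00): a=3.4790, h=4.8884
  candidates: C₊=(2.7416,5.0381) cross=34.013; C₋=(2.3074,-4.7291) cross=-34.013
  mode - wants cross < 0 → take C=(2.3074,-4.7291) (cross=-34.013)
ex = (C−B)/|BC| = (0.5431,-0.8397); ey = (0.8397,0.5431)
P = B + -3.23·ex + 1.84·ey = (-1.1601,4.0205)

-1.16 4.02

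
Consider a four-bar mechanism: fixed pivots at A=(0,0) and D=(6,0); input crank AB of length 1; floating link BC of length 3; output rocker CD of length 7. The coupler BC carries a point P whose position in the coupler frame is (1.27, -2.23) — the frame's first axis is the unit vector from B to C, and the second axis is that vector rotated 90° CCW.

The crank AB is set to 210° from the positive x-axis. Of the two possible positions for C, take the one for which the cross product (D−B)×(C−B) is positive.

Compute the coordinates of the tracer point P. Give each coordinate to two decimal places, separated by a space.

A=(0,0), D=(6.00,0)
B = A + 1.00·(cos210°, sin210°) = (-0.8660, -0.5000)
|BD| = 6.8842
circle(B,3.00) ∩ circle(D,7.00): a=0.5369, h=2.9516
  candidates: C₊=(-0.5449,2.4828) cross=20.319; C₋=(-0.1162,-3.4048) cross=-20.319
  mode + wants cross > 0 → take C=(-0.5449,2.4828) (cross=20.319)
ex = (C−B)/|BC| = (0.1070,0.9943); ey = (-0.9943,0.1070)
P = B + 1.27·ex + -2.23·ey = (1.4871,0.5240)

1.49 0.52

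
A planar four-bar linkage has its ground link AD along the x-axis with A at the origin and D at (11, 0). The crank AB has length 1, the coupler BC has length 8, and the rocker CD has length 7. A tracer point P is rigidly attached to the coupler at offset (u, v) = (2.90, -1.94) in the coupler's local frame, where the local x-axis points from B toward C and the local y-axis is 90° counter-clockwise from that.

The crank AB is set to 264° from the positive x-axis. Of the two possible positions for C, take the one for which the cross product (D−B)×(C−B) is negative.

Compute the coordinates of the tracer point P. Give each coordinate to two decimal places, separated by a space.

A=(0,0), D=(11.00,0)
B = A + 1.00·(cos264°, sin264°) = (-0.1045, -0.9945)
|BD| = 11.1490
circle(B,8.00) ∩ circle(D,7.00): a=6.2472, h=4.9973
  candidates: C₊=(5.6720,4.5401) cross=55.714; C₋=(6.5635,-5.4146) cross=-55.714
  mode - wants cross < 0 → take C=(6.5635,-5.4146) (cross=-55.714)
ex = (C−B)/|BC| = (0.8335,-0.5525); ey = (0.5525,0.8335)
P = B + 2.90·ex + -1.94·ey = (1.2408,-4.2138)

1.24 -4.21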